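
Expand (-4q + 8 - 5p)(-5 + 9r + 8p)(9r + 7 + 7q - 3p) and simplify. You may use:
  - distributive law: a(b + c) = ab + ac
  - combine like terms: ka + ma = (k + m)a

432qr - 140q + 140q² + 339pq - 324qr² - 252q²r - 495pqr - 224pq² - 184p²q + 144r - 280 + 743p + 648r² + 270pr - 547p² - 405pr² - 225p²r + 120p³

(-4q + 8 - 5p)(-5 + 9r + 8p)(9r + 7 + 7q - 3p)
= (20q - 36qr - 32pq - 40 + 72r + 64p + 25p - 45pr - 40p²)(9r + 7 + 7q - 3p)    [distributive law]
= (20q - 36qr - 32pq - 40 + 72r + 89p - 45pr - 40p²)(9r + 7 + 7q - 3p)    [combine like terms]
= 180qr + 140q + 140q² - 60pq - 324qr² - 252qr - 252q²r + 108pqr - 288pqr - 224pq - 224pq² + 96p²q - 360r - 280 - 280q + 120p + 648r² + 504r + 504qr - 216pr + 801pr + 623p + 623pq - 267p² - 405pr² - 315pr - 315pqr + 135p²r - 360p²r - 280p² - 280p²q + 120p³    [distributive law]
= 432qr - 140q + 140q² + 339pq - 324qr² - 252q²r - 495pqr - 224pq² - 184p²q + 144r - 280 + 743p + 648r² + 270pr - 547p² - 405pr² - 225p²r + 120p³    [combine like terms]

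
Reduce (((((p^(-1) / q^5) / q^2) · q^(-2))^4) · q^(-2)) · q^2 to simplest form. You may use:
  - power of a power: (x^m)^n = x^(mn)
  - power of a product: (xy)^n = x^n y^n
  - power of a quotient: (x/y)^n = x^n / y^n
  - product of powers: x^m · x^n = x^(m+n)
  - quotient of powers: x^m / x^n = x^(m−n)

(((((p^(-1) / q^5) / q^2) · q^(-2))^4) · q^(-2)) · q^2
= (((((p^(-1) / q^5) / q^2)^4) · ((q^(-2))^4)) · q^(-2)) · q^2    [power of a product]
= (((((p^(-1) / q^5)^4) / ((q^2)^4)) · ((q^(-2))^4)) · q^(-2)) · q^2    [power of a quotient]
= ((((((p^(-1))^4) / ((q^5)^4)) / ((q^2)^4)) · ((q^(-2))^4)) · q^(-2)) · q^2    [power of a quotient]
= ((((p^(-4) / ((q^5)^4)) / ((q^2)^4)) · ((q^(-2))^4)) · q^(-2)) · q^2    [power of a power]
= ((((p^(-4) / q^20) / ((q^2)^4)) · ((q^(-2))^4)) · q^(-2)) · q^2    [power of a power]
= ((((p^(-4) / q^20) / q^8) · ((q^(-2))^4)) · q^(-2)) · q^2    [power of a power]
= ((((p^(-4) / q^20) / q^8) · q^(-8)) · q^(-2)) · q^2    [power of a power]
= p^(-4)·q^(-36)    [quotient of powers; product of powers]

p^(-4)·q^(-36)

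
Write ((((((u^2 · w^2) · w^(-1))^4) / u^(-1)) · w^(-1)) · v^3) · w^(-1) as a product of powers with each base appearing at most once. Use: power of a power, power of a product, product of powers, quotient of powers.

((((((u^2 · w^2) · w^(-1))^4) / u^(-1)) · w^(-1)) · v^3) · w^(-1)
= ((((((u^2 · w^2)^4) · ((w^(-1))^4)) / u^(-1)) · w^(-1)) · v^3) · w^(-1)    [power of a product]
= (((((((u^2)^4) · ((w^2)^4)) · ((w^(-1))^4)) / u^(-1)) · w^(-1)) · v^3) · w^(-1)    [power of a product]
= (((((u^8 · ((w^2)^4)) · ((w^(-1))^4)) / u^(-1)) · w^(-1)) · v^3) · w^(-1)    [power of a power]
= (((((u^8 · w^8) · ((w^(-1))^4)) / u^(-1)) · w^(-1)) · v^3) · w^(-1)    [power of a power]
= (((((u^8 · w^8) · w^(-4)) / u^(-1)) · w^(-1)) · v^3) · w^(-1)    [power of a power]
= u^9v^3w^2    [quotient of powers; product of powers]

u^9v^3w^2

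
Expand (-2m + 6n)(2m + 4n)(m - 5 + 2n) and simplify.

-4m^3 + 20m^2 - 4m^2n - 20mn + 32mn^2 - 120n^2 + 48n^3

(-2m + 6n)(2m + 4n)(m - 5 + 2n)
= (-4m^2 - 8mn + 12mn + 24n^2)(m - 5 + 2n)    [distributive law]
= (-4m^2 + 4mn + 24n^2)(m - 5 + 2n)    [combine like terms]
= -4m^3 + 20m^2 - 8m^2n + 4m^2n - 20mn + 8mn^2 + 24mn^2 - 120n^2 + 48n^3    [distributive law]
= -4m^3 + 20m^2 - 4m^2n - 20mn + 32mn^2 - 120n^2 + 48n^3    [combine like terms]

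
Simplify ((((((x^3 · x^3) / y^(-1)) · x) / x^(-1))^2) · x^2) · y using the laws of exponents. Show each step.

x^18·y^3

((((((x^3 · x^3) / y^(-1)) · x) / x^(-1))^2) · x^2) · y
= ((((((x^3 · x^3) / y^(-1)) · x)^2) / ((x^(-1))^2)) · x^2) · y    [power of a quotient]
= ((((((x^3 · x^3) / y^(-1))^2) · (x^2)) / ((x^(-1))^2)) · x^2) · y    [power of a product]
= ((((((x^3 · x^3)^2) / ((y^(-1))^2)) · (x^2)) / ((x^(-1))^2)) · x^2) · y    [power of a quotient]
= (((((((x^3)^2) · ((x^3)^2)) / ((y^(-1))^2)) · (x^2)) / ((x^(-1))^2)) · x^2) · y    [power of a product]
= (((((x^6 · ((x^3)^2)) / ((y^(-1))^2)) · (x^2)) / ((x^(-1))^2)) · x^2) · y    [power of a power]
= (((((x^6 · x^6) / ((y^(-1))^2)) · (x^2)) / ((x^(-1))^2)) · x^2) · y    [power of a power]
= ((((x^12 / ((y^(-1))^2)) · (x^2)) / ((x^(-1))^2)) · x^2) · y    [product of powers]
= ((((x^12 / y^(-2)) · (x^2)) / ((x^(-1))^2)) · x^2) · y    [power of a power]
= ((((x^12 / y^(-2)) · x^2) / x^(-2)) · x^2) · y    [power of a power]
= x^18·y^3    [quotient of powers; product of powers]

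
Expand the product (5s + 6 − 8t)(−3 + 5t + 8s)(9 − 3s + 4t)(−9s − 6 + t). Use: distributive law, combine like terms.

−4725s² − 648s − 1089st − 1629s³ + 2028s²t + 1131st² − 2613s³t + 601s²t² + 1404st³ + 1080s⁴ + 972 − 2646t + 1278t² + 816t³ − 160t⁴

(5s + 6 − 8t)(−3 + 5t + 8s)(9 − 3s + 4t)(−9s − 6 + t)
= (−15s + 25st + 40s² − 18 + 30t + 48s + 24t − 40t² − 64st)(9 − 3s + 4t)(−9s − 6 + t)    [distributive law]
= (33s − 39st + 40s² − 18 + 54t − 40t²)(9 − 3s + 4t)(−9s − 6 + t)    [combine like terms]
= (297s − 99s² + 132st − 351st + 117s²t − 156st² + 360s² − 120s³ + 160s²t − 162 + 54s − 72t + 486t − 162st + 216t² − 360t² + 120st² − 160t³)(−9s − 6 + t)    [distributive law]
= (351s + 261s² − 381st + 277s²t − 36st² − 120s³ − 162 + 414t − 144t² − 160t³)(−9s − 6 + t)    [combine like terms]
= −3159s² − 2106s + 351st − 2349s³ − 1566s² + 261s²t + 3429s²t + 2286st − 381st² − 2493s³t − 1662s²t + 277s²t² + 324s²t² + 216st² − 36st³ + 1080s⁴ + 720s³ − 120s³t + 1458s + 972 − 162t − 3726st − 2484t + 414t² + 1296st² + 864t² − 144t³ + 1440st³ + 960t³ − 160t⁴    [distributive law]
= −4725s² − 648s − 1089st − 1629s³ + 2028s²t + 1131st² − 2613s³t + 601s²t² + 1404st³ + 1080s⁴ + 972 − 2646t + 1278t² + 816t³ − 160t⁴    [combine like terms]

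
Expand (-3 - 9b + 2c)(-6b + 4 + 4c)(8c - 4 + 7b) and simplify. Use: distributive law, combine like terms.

20bc - 12b - 342b^2 - 80c + 48 - 64c^2 + 96b^2c + 378b^3 - 328bc^2 + 64c^3

(-3 - 9b + 2c)(-6b + 4 + 4c)(8c - 4 + 7b)
= (18b - 12 - 12c + 54b^2 - 36b - 36bc - 12bc + 8c + 8c^2)(8c - 4 + 7b)    [distributive law]
= (-18b - 12 - 4c + 54b^2 - 48bc + 8c^2)(8c - 4 + 7b)    [combine like terms]
= -144bc + 72b - 126b^2 - 96c + 48 - 84b - 32c^2 + 16c - 28bc + 432b^2c - 216b^2 + 378b^3 - 384bc^2 + 192bc - 336b^2c + 64c^3 - 32c^2 + 56bc^2    [distributive law]
= 20bc - 12b - 342b^2 - 80c + 48 - 64c^2 + 96b^2c + 378b^3 - 328bc^2 + 64c^3    [combine like terms]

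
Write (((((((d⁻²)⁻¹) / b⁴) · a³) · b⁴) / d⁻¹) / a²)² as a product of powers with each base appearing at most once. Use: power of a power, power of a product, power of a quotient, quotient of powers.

(((((((d⁻²)⁻¹) / b⁴) · a³) · b⁴) / d⁻¹) / a²)²
= (((((((d⁻²)⁻¹) / b⁴) · a³) · b⁴) / d⁻¹)²) / ((a²)²)    [power of a quotient]
= (((((((d⁻²)⁻¹) / b⁴) · a³) · b⁴)²) / ((d⁻¹)²)) / ((a²)²)    [power of a quotient]
= (((((((d⁻²)⁻¹) / b⁴) · a³)²) · ((b⁴)²)) / ((d⁻¹)²)) / ((a²)²)    [power of a product]
= (((((((d⁻²)⁻¹) / b⁴)²) · ((a³)²)) · ((b⁴)²)) / ((d⁻¹)²)) / ((a²)²)    [power of a product]
= (((((((d⁻²)⁻¹)²) / ((b⁴)²)) · ((a³)²)) · ((b⁴)²)) / ((d⁻¹)²)) / ((a²)²)    [power of a quotient]
= ((((((d⁻²)⁻²) / ((b⁴)²)) · ((a³)²)) · ((b⁴)²)) / ((d⁻¹)²)) / ((a²)²)    [power of a power]
= ((((d⁴ / ((b⁴)²)) · ((a³)²)) · ((b⁴)²)) / ((d⁻¹)²)) / ((a²)²)    [power of a power]
= ((((d⁴ / b⁸) · ((a³)²)) · ((b⁴)²)) / ((d⁻¹)²)) / ((a²)²)    [power of a power]
= ((((d⁴ / b⁸) · a⁶) · ((b⁴)²)) / ((d⁻¹)²)) / ((a²)²)    [power of a power]
= ((((d⁴ / b⁸) · a⁶) · b⁸) / ((d⁻¹)²)) / ((a²)²)    [power of a power]
= ((((d⁴ / b⁸) · a⁶) · b⁸) / d⁻²) / ((a²)²)    [power of a power]
= ((((d⁴ / b⁸) · a⁶) · b⁸) / d⁻²) / a⁴    [power of a power]
= a²·d⁶    [quotient of powers]

a²·d⁶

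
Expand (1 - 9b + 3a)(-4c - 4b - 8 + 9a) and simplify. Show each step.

(1 - 9b + 3a)(-4c - 4b - 8 + 9a)
= -4c - 4b - 8 + 9a + 36bc + 36b² + 72b - 81ab - 12ac - 12ab - 24a + 27a²    [distributive law]
= -4c + 68b - 8 - 15a + 36bc + 36b² - 93ab - 12ac + 27a²    [combine like terms]

-4c + 68b - 8 - 15a + 36bc + 36b² - 93ab - 12ac + 27a²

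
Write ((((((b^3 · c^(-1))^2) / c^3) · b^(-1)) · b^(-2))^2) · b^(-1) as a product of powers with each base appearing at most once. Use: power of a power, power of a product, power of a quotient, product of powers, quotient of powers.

((((((b^3 · c^(-1))^2) / c^3) · b^(-1)) · b^(-2))^2) · b^(-1)
= ((((((b^3 · c^(-1))^2) / c^3) · b^(-1))^2) · ((b^(-2))^2)) · b^(-1)    [power of a product]
= ((((((b^3 · c^(-1))^2) / c^3)^2) · ((b^(-1))^2)) · ((b^(-2))^2)) · b^(-1)    [power of a product]
= ((((((b^3 · c^(-1))^2)^2) / ((c^3)^2)) · ((b^(-1))^2)) · ((b^(-2))^2)) · b^(-1)    [power of a quotient]
= (((((b^3 · c^(-1))^4) / ((c^3)^2)) · ((b^(-1))^2)) · ((b^(-2))^2)) · b^(-1)    [power of a power]
= ((((((b^3)^4) · ((c^(-1))^4)) / ((c^3)^2)) · ((b^(-1))^2)) · ((b^(-2))^2)) · b^(-1)    [power of a product]
= ((((b^12 · ((c^(-1))^4)) / ((c^3)^2)) · ((b^(-1))^2)) · ((b^(-2))^2)) · b^(-1)    [power of a power]
= ((((b^12 · c^(-4)) / ((c^3)^2)) · ((b^(-1))^2)) · ((b^(-2))^2)) · b^(-1)    [power of a power]
= ((((b^12 · c^(-4)) / c^6) · ((b^(-1))^2)) · ((b^(-2))^2)) · b^(-1)    [power of a power]
= ((((b^12 · c^(-4)) / c^6) · b^(-2)) · ((b^(-2))^2)) · b^(-1)    [power of a power]
= ((((b^12 · c^(-4)) / c^6) · b^(-2)) · b^(-4)) · b^(-1)    [power of a power]
= b^5c^(-10)    [quotient of powers; product of powers]

b^5c^(-10)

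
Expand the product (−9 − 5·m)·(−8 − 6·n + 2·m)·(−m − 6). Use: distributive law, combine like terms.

(−9 − 5·m)·(−8 − 6·n + 2·m)·(−m − 6)
= (72 + 54·n − 18·m + 40·m + 30·m·n − 10·m^2)·(−m − 6)    [distributive law]
= (72 + 54·n + 22·m + 30·m·n − 10·m^2)·(−m − 6)    [combine like terms]
= −72·m − 432 − 54·m·n − 324·n − 22·m^2 − 132·m − 30·m^2·n − 180·m·n + 10·m^3 + 60·m^2    [distributive law]
= −204·m − 432 − 234·m·n − 324·n + 38·m^2 − 30·m^2·n + 10·m^3    [combine like terms]

−204·m − 432 − 234·m·n − 324·n + 38·m^2 − 30·m^2·n + 10·m^3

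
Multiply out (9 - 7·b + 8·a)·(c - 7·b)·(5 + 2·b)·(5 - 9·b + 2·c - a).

225·c - 1120·b·c + 90·c^2 + 155·a·c + 321·b^2·c - 34·b·c^2 - 823·a·b·c - 1575·b + 3430·b^2 - 1085·a·b - 581·b^3 + 1841·a·b^2 + 322·b^3·c - 28·b^2·c^2 - 354·a·b^2·c - 882·b^4 + 910·a·b^3 + 80·a·c^2 - 40·a^2·c + 32·a·b·c^2 - 16·a^2·b·c + 280·a^2·b + 112·a^2·b^2

(9 - 7·b + 8·a)·(c - 7·b)·(5 + 2·b)·(5 - 9·b + 2·c - a)
= (9·c - 63·b - 7·b·c + 49·b^2 + 8·a·c - 56·a·b)·(5 + 2·b)·(5 - 9·b + 2·c - a)    [distributive law]
= (45·c + 18·b·c - 315·b - 126·b^2 - 35·b·c - 14·b^2·c + 245·b^2 + 98·b^3 + 40·a·c + 16·a·b·c - 280·a·b - 112·a·b^2)·(5 - 9·b + 2·c - a)    [distributive law]
= (45·c - 17·b·c - 315·b + 119·b^2 - 14·b^2·c + 98·b^3 + 40·a·c + 16·a·b·c - 280·a·b - 112·a·b^2)·(5 - 9·b + 2·c - a)    [combine like terms]
= 225·c - 405·b·c + 90·c^2 - 45·a·c - 85·b·c + 153·b^2·c - 34·b·c^2 + 17·a·b·c - 1575·b + 2835·b^2 - 630·b·c + 315·a·b + 595·b^2 - 1071·b^3 + 238·b^2·c - 119·a·b^2 - 70·b^2·c + 126·b^3·c - 28·b^2·c^2 + 14·a·b^2·c + 490·b^3 - 882·b^4 + 196·b^3·c - 98·a·b^3 + 200·a·c - 360·a·b·c + 80·a·c^2 - 40·a^2·c + 80·a·b·c - 144·a·b^2·c + 32·a·b·c^2 - 16·a^2·b·c - 1400·a·b + 2520·a·b^2 - 560·a·b·c + 280·a^2·b - 560·a·b^2 + 1008·a·b^3 - 224·a·b^2·c + 112·a^2·b^2    [distributive law]
= 225·c - 1120·b·c + 90·c^2 + 155·a·c + 321·b^2·c - 34·b·c^2 - 823·a·b·c - 1575·b + 3430·b^2 - 1085·a·b - 581·b^3 + 1841·a·b^2 + 322·b^3·c - 28·b^2·c^2 - 354·a·b^2·c - 882·b^4 + 910·a·b^3 + 80·a·c^2 - 40·a^2·c + 32·a·b·c^2 - 16·a^2·b·c + 280·a^2·b + 112·a^2·b^2    [combine like terms]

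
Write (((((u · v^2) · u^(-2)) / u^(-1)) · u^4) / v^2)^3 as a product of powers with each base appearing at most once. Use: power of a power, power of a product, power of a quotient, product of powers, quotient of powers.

u^12

(((((u · v^2) · u^(-2)) / u^(-1)) · u^4) / v^2)^3
= (((((u · v^2) · u^(-2)) / u^(-1)) · u^4)^3) / ((v^2)^3)    [power of a quotient]
= (((((u · v^2) · u^(-2)) / u^(-1))^3) · ((u^4)^3)) / ((v^2)^3)    [power of a product]
= (((((u · v^2) · u^(-2))^3) / ((u^(-1))^3)) · ((u^4)^3)) / ((v^2)^3)    [power of a quotient]
= (((((u · v^2)^3) · ((u^(-2))^3)) / ((u^(-1))^3)) · ((u^4)^3)) / ((v^2)^3)    [power of a product]
= (((((u^3) · ((v^2)^3)) · ((u^(-2))^3)) / ((u^(-1))^3)) · ((u^4)^3)) / ((v^2)^3)    [power of a product]
= ((((u^3 · v^6) · ((u^(-2))^3)) / ((u^(-1))^3)) · ((u^4)^3)) / ((v^2)^3)    [power of a power]
= ((((u^3 · v^6) · u^(-6)) / ((u^(-1))^3)) · ((u^4)^3)) / ((v^2)^3)    [power of a power]
= ((((u^3 · v^6) · u^(-6)) / u^(-3)) · ((u^4)^3)) / ((v^2)^3)    [power of a power]
= ((((u^3 · v^6) · u^(-6)) / u^(-3)) · u^12) / ((v^2)^3)    [power of a power]
= ((((u^3 · v^6) · u^(-6)) / u^(-3)) · u^12) / v^6    [power of a power]
= u^12    [quotient of powers; product of powers]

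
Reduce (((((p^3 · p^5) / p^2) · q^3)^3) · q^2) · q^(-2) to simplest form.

(((((p^3 · p^5) / p^2) · q^3)^3) · q^2) · q^(-2)
= (((((p^3 · p^5) / p^2)^3) · ((q^3)^3)) · q^2) · q^(-2)    [power of a product]
= (((((p^3 · p^5)^3) / ((p^2)^3)) · ((q^3)^3)) · q^2) · q^(-2)    [power of a quotient]
= ((((((p^3)^3) · ((p^5)^3)) / ((p^2)^3)) · ((q^3)^3)) · q^2) · q^(-2)    [power of a product]
= ((((p^9 · ((p^5)^3)) / ((p^2)^3)) · ((q^3)^3)) · q^2) · q^(-2)    [power of a power]
= ((((p^9 · p^15) / ((p^2)^3)) · ((q^3)^3)) · q^2) · q^(-2)    [power of a power]
= (((p^24 / ((p^2)^3)) · ((q^3)^3)) · q^2) · q^(-2)    [product of powers]
= (((p^24 / p^6) · ((q^3)^3)) · q^2) · q^(-2)    [power of a power]
= ((p^18 · ((q^3)^3)) · q^2) · q^(-2)    [quotient of powers]
= ((p^18 · q^9) · q^2) · q^(-2)    [power of a power]
= p^18q^9    [product of powers]

p^18q^9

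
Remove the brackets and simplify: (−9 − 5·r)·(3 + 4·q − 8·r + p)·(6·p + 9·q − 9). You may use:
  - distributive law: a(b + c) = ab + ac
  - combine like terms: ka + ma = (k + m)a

−81·p + 81·q + 243 − 297·p·q − 324·q^2 + 387·p·r + 693·q·r − 513·r − 54·p^2 − 165·p·q·r − 180·q^2·r + 240·p·r^2 + 360·q·r^2 − 360·r^2 − 30·p^2·r

(−9 − 5·r)·(3 + 4·q − 8·r + p)·(6·p + 9·q − 9)
= (−27 − 36·q + 72·r − 9·p − 15·r − 20·q·r + 40·r^2 − 5·p·r)·(6·p + 9·q − 9)    [distributive law]
= (−27 − 36·q + 57·r − 9·p − 20·q·r + 40·r^2 − 5·p·r)·(6·p + 9·q − 9)    [combine like terms]
= −162·p − 243·q + 243 − 216·p·q − 324·q^2 + 324·q + 342·p·r + 513·q·r − 513·r − 54·p^2 − 81·p·q + 81·p − 120·p·q·r − 180·q^2·r + 180·q·r + 240·p·r^2 + 360·q·r^2 − 360·r^2 − 30·p^2·r − 45·p·q·r + 45·p·r    [distributive law]
= −81·p + 81·q + 243 − 297·p·q − 324·q^2 + 387·p·r + 693·q·r − 513·r − 54·p^2 − 165·p·q·r − 180·q^2·r + 240·p·r^2 + 360·q·r^2 − 360·r^2 − 30·p^2·r    [combine like terms]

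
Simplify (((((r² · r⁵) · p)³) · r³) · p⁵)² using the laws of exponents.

p¹⁶r⁴⁸

(((((r² · r⁵) · p)³) · r³) · p⁵)²
= (((((r² · r⁵) · p)³) · r³)²) · ((p⁵)²)    [power of a product]
= (((((r² · r⁵) · p)³)²) · ((r³)²)) · ((p⁵)²)    [power of a product]
= ((((r² · r⁵) · p)⁶) · ((r³)²)) · ((p⁵)²)    [power of a power]
= ((((r² · r⁵)⁶) · (p⁶)) · ((r³)²)) · ((p⁵)²)    [power of a product]
= (((((r²)⁶) · ((r⁵)⁶)) · (p⁶)) · ((r³)²)) · ((p⁵)²)    [power of a product]
= (((r¹² · ((r⁵)⁶)) · (p⁶)) · ((r³)²)) · ((p⁵)²)    [power of a power]
= (((r¹² · r³⁰) · (p⁶)) · ((r³)²)) · ((p⁵)²)    [power of a power]
= ((r⁴² · (p⁶)) · ((r³)²)) · ((p⁵)²)    [product of powers]
= ((r⁴² · p⁶) · r⁶) · ((p⁵)²)    [power of a power]
= ((r⁴² · p⁶) · r⁶) · p¹⁰    [power of a power]
= p¹⁶r⁴⁸    [product of powers]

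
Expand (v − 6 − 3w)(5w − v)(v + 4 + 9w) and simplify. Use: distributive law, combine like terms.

(v − 6 − 3w)(5w − v)(v + 4 + 9w)
= (5vw − v² − 30w + 6v − 15w² + 3vw)(v + 4 + 9w)    [distributive law]
= (8vw − v² − 30w + 6v − 15w²)(v + 4 + 9w)    [combine like terms]
= 8v²w + 32vw + 72vw² − v³ − 4v² − 9v²w − 30vw − 120w − 270w² + 6v² + 24v + 54vw − 15vw² − 60w² − 135w³    [distributive law]
= −v²w + 56vw + 57vw² − v³ + 2v² − 120w − 330w² + 24v − 135w³    [combine like terms]

−v²w + 56vw + 57vw² − v³ + 2v² − 120w − 330w² + 24v − 135w³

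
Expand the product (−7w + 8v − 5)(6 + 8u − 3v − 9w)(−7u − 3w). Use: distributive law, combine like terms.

(−7w + 8v − 5)(6 + 8u − 3v − 9w)(−7u − 3w)
= (−42w − 56uw + 21vw + 63w² + 48v + 64uv − 24v² − 72vw − 30 − 40u + 15v + 45w)(−7u − 3w)    [distributive law]
= (3w − 56uw − 51vw + 63w² + 63v + 64uv − 24v² − 30 − 40u)(−7u − 3w)    [combine like terms]
= −21uw − 9w² + 392u²w + 168uw² + 357uvw + 153vw² − 441uw² − 189w³ − 441uv − 189vw − 448u²v − 192uvw + 168uv² + 72v²w + 210u + 90w + 280u² + 120uw    [distributive law]
= 99uw − 9w² + 392u²w − 273uw² + 165uvw + 153vw² − 189w³ − 441uv − 189vw − 448u²v + 168uv² + 72v²w + 210u + 90w + 280u²    [combine like terms]

99uw − 9w² + 392u²w − 273uw² + 165uvw + 153vw² − 189w³ − 441uv − 189vw − 448u²v + 168uv² + 72v²w + 210u + 90w + 280u²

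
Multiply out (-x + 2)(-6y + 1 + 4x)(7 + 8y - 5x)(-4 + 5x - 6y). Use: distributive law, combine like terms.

-1206xy + 1416x^2y - 1620xy^2 + 612x^2y^2 - 288xy^3 - 430x^3y - 86x + 447x^2 - 395x^3 + 100x^4 + 188y + 792y^2 + 576y^3 - 56

(-x + 2)(-6y + 1 + 4x)(7 + 8y - 5x)(-4 + 5x - 6y)
= (6xy - x - 4x^2 - 12y + 2 + 8x)(7 + 8y - 5x)(-4 + 5x - 6y)    [distributive law]
= (6xy + 7x - 4x^2 - 12y + 2)(7 + 8y - 5x)(-4 + 5x - 6y)    [combine like terms]
= (42xy + 48xy^2 - 30x^2y + 49x + 56xy - 35x^2 - 28x^2 - 32x^2y + 20x^3 - 84y - 96y^2 + 60xy + 14 + 16y - 10x)(-4 + 5x - 6y)    [distributive law]
= (158xy + 48xy^2 - 62x^2y + 39x - 63x^2 + 20x^3 - 68y - 96y^2 + 14)(-4 + 5x - 6y)    [combine like terms]
= -632xy + 790x^2y - 948xy^2 - 192xy^2 + 240x^2y^2 - 288xy^3 + 248x^2y - 310x^3y + 372x^2y^2 - 156x + 195x^2 - 234xy + 252x^2 - 315x^3 + 378x^2y - 80x^3 + 100x^4 - 120x^3y + 272y - 340xy + 408y^2 + 384y^2 - 480xy^2 + 576y^3 - 56 + 70x - 84y    [distributive law]
= -1206xy + 1416x^2y - 1620xy^2 + 612x^2y^2 - 288xy^3 - 430x^3y - 86x + 447x^2 - 395x^3 + 100x^4 + 188y + 792y^2 + 576y^3 - 56    [combine like terms]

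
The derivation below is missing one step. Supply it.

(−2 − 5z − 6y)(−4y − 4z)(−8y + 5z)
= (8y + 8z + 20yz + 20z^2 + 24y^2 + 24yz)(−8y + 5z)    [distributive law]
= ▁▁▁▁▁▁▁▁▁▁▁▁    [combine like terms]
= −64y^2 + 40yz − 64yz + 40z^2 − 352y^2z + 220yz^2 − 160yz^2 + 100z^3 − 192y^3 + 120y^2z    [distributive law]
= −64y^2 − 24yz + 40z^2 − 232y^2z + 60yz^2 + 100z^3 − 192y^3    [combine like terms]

Applying combine like terms to the line above:

(8y + 8z + 44yz + 20z^2 + 24y^2)(−8y + 5z)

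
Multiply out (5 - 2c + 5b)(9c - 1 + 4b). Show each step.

(5 - 2c + 5b)(9c - 1 + 4b)
= 45c - 5 + 20b - 18c^2 + 2c - 8bc + 45bc - 5b + 20b^2    [distributive law]
= 47c - 5 + 15b - 18c^2 + 37bc + 20b^2    [combine like terms]

47c - 5 + 15b - 18c^2 + 37bc + 20b^2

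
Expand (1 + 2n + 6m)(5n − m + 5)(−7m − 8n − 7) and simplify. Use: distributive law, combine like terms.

(1 + 2n + 6m)(5n − m + 5)(−7m − 8n − 7)
= (5n − m + 5 + 10n^2 − 2mn + 10n + 30mn − 6m^2 + 30m)(−7m − 8n − 7)    [distributive law]
= (15n + 29m + 5 + 10n^2 + 28mn − 6m^2)(−7m − 8n − 7)    [combine like terms]
= −105mn − 120n^2 − 105n − 203m^2 − 232mn − 203m − 35m − 40n − 35 − 70mn^2 − 80n^3 − 70n^2 − 196m^2n − 224mn^2 − 196mn + 42m^3 + 48m^2n + 42m^2    [distributive law]
= −533mn − 190n^2 − 145n − 161m^2 − 238m − 35 − 294mn^2 − 80n^3 − 148m^2n + 42m^3    [combine like terms]

−533mn − 190n^2 − 145n − 161m^2 − 238m − 35 − 294mn^2 − 80n^3 − 148m^2n + 42m^3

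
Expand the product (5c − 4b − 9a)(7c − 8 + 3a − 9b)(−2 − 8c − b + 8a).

(5c − 4b − 9a)(7c − 8 + 3a − 9b)(−2 − 8c − b + 8a)
= (35c^2 − 40c + 15ac − 45bc − 28bc + 32b − 12ab + 36b^2 − 63ac + 72a − 27a^2 + 81ab)(−2 − 8c − b + 8a)    [distributive law]
= (35c^2 − 40c − 48ac − 73bc + 32b + 69ab + 36b^2 + 72a − 27a^2)(−2 − 8c − b + 8a)    [combine like terms]
= −70c^2 − 280c^3 − 35bc^2 + 280ac^2 + 80c + 320c^2 + 40bc − 320ac + 96ac + 384ac^2 + 48abc − 384a^2c + 146bc + 584bc^2 + 73b^2c − 584abc − 64b − 256bc − 32b^2 + 256ab − 138ab − 552abc − 69ab^2 + 552a^2b − 72b^2 − 288b^2c − 36b^3 + 288ab^2 − 144a − 576ac − 72ab + 576a^2 + 54a^2 + 216a^2c + 27a^2b − 216a^3    [distributive law]
= 250c^2 − 280c^3 + 549bc^2 + 664ac^2 + 80c − 70bc − 800ac − 1088abc − 168a^2c − 215b^2c − 64b − 104b^2 + 46ab + 219ab^2 + 579a^2b − 36b^3 − 144a + 630a^2 − 216a^3    [combine like terms]

250c^2 − 280c^3 + 549bc^2 + 664ac^2 + 80c − 70bc − 800ac − 1088abc − 168a^2c − 215b^2c − 64b − 104b^2 + 46ab + 219ab^2 + 579a^2b − 36b^3 − 144a + 630a^2 − 216a^3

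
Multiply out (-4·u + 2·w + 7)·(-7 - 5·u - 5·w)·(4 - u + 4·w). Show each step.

21·u + 87·u^2 + 61·u·w - 20·u^3 + 70·u^2·w + 50·u·w^2 - 392·w - 236·w^2 - 40·w^3 - 196

(-4·u + 2·w + 7)·(-7 - 5·u - 5·w)·(4 - u + 4·w)
= (28·u + 20·u^2 + 20·u·w - 14·w - 10·u·w - 10·w^2 - 49 - 35·u - 35·w)·(4 - u + 4·w)    [distributive law]
= (-7·u + 20·u^2 + 10·u·w - 49·w - 10·w^2 - 49)·(4 - u + 4·w)    [combine like terms]
= -28·u + 7·u^2 - 28·u·w + 80·u^2 - 20·u^3 + 80·u^2·w + 40·u·w - 10·u^2·w + 40·u·w^2 - 196·w + 49·u·w - 196·w^2 - 40·w^2 + 10·u·w^2 - 40·w^3 - 196 + 49·u - 196·w    [distributive law]
= 21·u + 87·u^2 + 61·u·w - 20·u^3 + 70·u^2·w + 50·u·w^2 - 392·w - 236·w^2 - 40·w^3 - 196    [combine like terms]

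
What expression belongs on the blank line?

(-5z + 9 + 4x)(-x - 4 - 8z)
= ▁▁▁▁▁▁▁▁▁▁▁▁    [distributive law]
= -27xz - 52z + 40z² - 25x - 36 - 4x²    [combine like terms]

By distributive law:

5xz + 20z + 40z² - 9x - 36 - 72z - 4x² - 16x - 32xz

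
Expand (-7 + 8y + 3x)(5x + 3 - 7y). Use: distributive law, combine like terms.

(-7 + 8y + 3x)(5x + 3 - 7y)
= -35x - 21 + 49y + 40xy + 24y - 56y² + 15x² + 9x - 21xy    [distributive law]
= -26x - 21 + 73y + 19xy - 56y² + 15x²    [combine like terms]

-26x - 21 + 73y + 19xy - 56y² + 15x²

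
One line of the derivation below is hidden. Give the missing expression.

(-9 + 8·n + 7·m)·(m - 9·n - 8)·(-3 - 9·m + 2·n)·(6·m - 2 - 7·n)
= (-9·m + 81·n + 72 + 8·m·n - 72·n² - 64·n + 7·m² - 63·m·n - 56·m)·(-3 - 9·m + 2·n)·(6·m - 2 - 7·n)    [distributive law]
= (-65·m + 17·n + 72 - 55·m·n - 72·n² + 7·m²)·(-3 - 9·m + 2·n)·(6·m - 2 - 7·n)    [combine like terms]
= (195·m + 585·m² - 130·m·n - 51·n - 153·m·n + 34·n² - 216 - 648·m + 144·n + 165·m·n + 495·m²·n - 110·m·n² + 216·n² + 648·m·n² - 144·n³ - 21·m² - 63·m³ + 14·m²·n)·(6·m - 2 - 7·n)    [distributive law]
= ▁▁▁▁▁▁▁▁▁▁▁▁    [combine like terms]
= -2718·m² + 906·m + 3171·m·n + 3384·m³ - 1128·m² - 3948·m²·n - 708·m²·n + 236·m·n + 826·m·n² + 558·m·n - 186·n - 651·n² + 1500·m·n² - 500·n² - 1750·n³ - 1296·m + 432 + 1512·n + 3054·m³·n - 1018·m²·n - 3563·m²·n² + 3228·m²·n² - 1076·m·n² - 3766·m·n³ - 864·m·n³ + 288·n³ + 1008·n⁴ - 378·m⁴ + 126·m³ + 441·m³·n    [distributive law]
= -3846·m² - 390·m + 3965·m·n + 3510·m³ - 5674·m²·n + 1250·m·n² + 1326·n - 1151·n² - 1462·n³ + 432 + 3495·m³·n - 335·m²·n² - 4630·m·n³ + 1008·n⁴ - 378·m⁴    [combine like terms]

After combine like terms, the bracketed line is:

(-453·m + 564·m² - 118·m·n + 93·n + 250·n² - 216 + 509·m²·n + 538·m·n² - 144·n³ - 63·m³)·(6·m - 2 - 7·n)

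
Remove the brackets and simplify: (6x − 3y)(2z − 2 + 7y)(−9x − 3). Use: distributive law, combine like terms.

−108x²z − 36xz + 108x² + 36x − 378x²y − 180xy + 54xyz + 18yz − 18y + 189xy² + 63y²

(6x − 3y)(2z − 2 + 7y)(−9x − 3)
= (12xz − 12x + 42xy − 6yz + 6y − 21y²)(−9x − 3)    [distributive law]
= −108x²z − 36xz + 108x² + 36x − 378x²y − 126xy + 54xyz + 18yz − 54xy − 18y + 189xy² + 63y²    [distributive law]
= −108x²z − 36xz + 108x² + 36x − 378x²y − 180xy + 54xyz + 18yz − 18y + 189xy² + 63y²    [combine like terms]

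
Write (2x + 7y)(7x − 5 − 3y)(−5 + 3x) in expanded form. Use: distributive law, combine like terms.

(2x + 7y)(7x − 5 − 3y)(−5 + 3x)
= (14x^2 − 10x − 6xy + 49xy − 35y − 21y^2)(−5 + 3x)    [distributive law]
= (14x^2 − 10x + 43xy − 35y − 21y^2)(−5 + 3x)    [combine like terms]
= −70x^2 + 42x^3 + 50x − 30x^2 − 215xy + 129x^2y + 175y − 105xy + 105y^2 − 63xy^2    [distributive law]
= −100x^2 + 42x^3 + 50x − 320xy + 129x^2y + 175y + 105y^2 − 63xy^2    [combine like terms]

−100x^2 + 42x^3 + 50x − 320xy + 129x^2y + 175y + 105y^2 − 63xy^2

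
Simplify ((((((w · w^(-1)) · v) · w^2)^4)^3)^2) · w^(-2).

v^24w^46

((((((w · w^(-1)) · v) · w^2)^4)^3)^2) · w^(-2)
= (((((w · w^(-1)) · v) · w^2)^4)^6) · w^(-2)    [power of a power]
= ((((w · w^(-1)) · v) · w^2)^24) · w^(-2)    [power of a power]
= ((((w · w^(-1)) · v)^24) · ((w^2)^24)) · w^(-2)    [power of a product]
= ((((w · w^(-1))^24) · (v^24)) · ((w^2)^24)) · w^(-2)    [power of a product]
= ((((w^24) · ((w^(-1))^24)) · (v^24)) · ((w^2)^24)) · w^(-2)    [power of a product]
= (((w^24 · w^(-24)) · (v^24)) · ((w^2)^24)) · w^(-2)    [power of a power]
= ((w^0 · (v^24)) · ((w^2)^24)) · w^(-2)    [product of powers]
= ((w^0 · v^24) · w^48) · w^(-2)    [power of a power]
= v^24w^46    [product of powers]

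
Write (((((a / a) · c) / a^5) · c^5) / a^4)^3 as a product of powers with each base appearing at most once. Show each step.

(((((a / a) · c) / a^5) · c^5) / a^4)^3
= (((((a / a) · c) / a^5) · c^5)^3) / ((a^4)^3)    [power of a quotient]
= (((((a / a) · c) / a^5)^3) · ((c^5)^3)) / ((a^4)^3)    [power of a product]
= (((((a / a) · c)^3) / ((a^5)^3)) · ((c^5)^3)) / ((a^4)^3)    [power of a quotient]
= (((((a / a)^3) · (c^3)) / ((a^5)^3)) · ((c^5)^3)) / ((a^4)^3)    [power of a product]
= (((((a^3) / (a^3)) · (c^3)) / ((a^5)^3)) · ((c^5)^3)) / ((a^4)^3)    [power of a quotient]
= (((a^0 · (c^3)) / ((a^5)^3)) · ((c^5)^3)) / ((a^4)^3)    [quotient of powers]
= (((a^0 · c^3) / a^15) · ((c^5)^3)) / ((a^4)^3)    [power of a power]
= (((a^0 · c^3) / a^15) · c^15) / ((a^4)^3)    [power of a power]
= (((a^0 · c^3) / a^15) · c^15) / a^12    [power of a power]
= a^(-27)·c^18    [quotient of powers; product of powers]

a^(-27)·c^18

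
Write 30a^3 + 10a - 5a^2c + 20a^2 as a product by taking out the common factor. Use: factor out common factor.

30a^3 + 10a - 5a^2c + 20a^2
= 5(6a^3 + 2a - a^2c + 4a^2)    [factor out 5]
= 5a(6a^2 + 2 - ac + 4a)    [factor out a]

5a(6a^2 + 2 - ac + 4a)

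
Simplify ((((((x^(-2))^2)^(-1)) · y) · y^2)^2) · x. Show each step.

x^9y^6

((((((x^(-2))^2)^(-1)) · y) · y^2)^2) · x
= ((((((x^(-2))^2)^(-1)) · y)^2) · ((y^2)^2)) · x    [power of a product]
= ((((((x^(-2))^2)^(-1))^2) · (y^2)) · ((y^2)^2)) · x    [power of a product]
= (((((x^(-2))^2)^(-2)) · (y^2)) · ((y^2)^2)) · x    [power of a power]
= ((((x^(-2))^(-4)) · (y^2)) · ((y^2)^2)) · x    [power of a power]
= ((x^8 · (y^2)) · ((y^2)^2)) · x    [power of a power]
= ((x^8 · y^2) · y^4) · x    [power of a power]
= x^9y^6    [product of powers]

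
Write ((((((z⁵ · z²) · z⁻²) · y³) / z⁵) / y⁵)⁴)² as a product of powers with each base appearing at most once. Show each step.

((((((z⁵ · z²) · z⁻²) · y³) / z⁵) / y⁵)⁴)²
= (((((z⁵ · z²) · z⁻²) · y³) / z⁵) / y⁵)⁸    [power of a power]
= (((((z⁵ · z²) · z⁻²) · y³) / z⁵)⁸) / ((y⁵)⁸)    [power of a quotient]
= (((((z⁵ · z²) · z⁻²) · y³)⁸) / ((z⁵)⁸)) / ((y⁵)⁸)    [power of a quotient]
= (((((z⁵ · z²) · z⁻²)⁸) · ((y³)⁸)) / ((z⁵)⁸)) / ((y⁵)⁸)    [power of a product]
= (((((z⁵ · z²)⁸) · ((z⁻²)⁸)) · ((y³)⁸)) / ((z⁵)⁸)) / ((y⁵)⁸)    [power of a product]
= ((((((z⁵)⁸) · ((z²)⁸)) · ((z⁻²)⁸)) · ((y³)⁸)) / ((z⁵)⁸)) / ((y⁵)⁸)    [power of a product]
= ((((z⁴⁰ · ((z²)⁸)) · ((z⁻²)⁸)) · ((y³)⁸)) / ((z⁵)⁸)) / ((y⁵)⁸)    [power of a power]
= ((((z⁴⁰ · z¹⁶) · ((z⁻²)⁸)) · ((y³)⁸)) / ((z⁵)⁸)) / ((y⁵)⁸)    [power of a power]
= (((z⁵⁶ · ((z⁻²)⁸)) · ((y³)⁸)) / ((z⁵)⁸)) / ((y⁵)⁸)    [product of powers]
= (((z⁵⁶ · z⁻¹⁶) · ((y³)⁸)) / ((z⁵)⁸)) / ((y⁵)⁸)    [power of a power]
= ((z⁴⁰ · ((y³)⁸)) / ((z⁵)⁸)) / ((y⁵)⁸)    [product of powers]
= ((z⁴⁰ · y²⁴) / ((z⁵)⁸)) / ((y⁵)⁸)    [power of a power]
= ((z⁴⁰ · y²⁴) / z⁴⁰) / ((y⁵)⁸)    [power of a power]
= ((z⁴⁰ · y²⁴) / z⁴⁰) / y⁴⁰    [power of a power]
= y⁻¹⁶    [quotient of powers]

y⁻¹⁶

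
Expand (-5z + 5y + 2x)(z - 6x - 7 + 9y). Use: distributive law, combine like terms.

(-5z + 5y + 2x)(z - 6x - 7 + 9y)
= -5z^2 + 30xz + 35z - 45yz + 5yz - 30xy - 35y + 45y^2 + 2xz - 12x^2 - 14x + 18xy    [distributive law]
= -5z^2 + 32xz + 35z - 40yz - 12xy - 35y + 45y^2 - 12x^2 - 14x    [combine like terms]

-5z^2 + 32xz + 35z - 40yz - 12xy - 35y + 45y^2 - 12x^2 - 14x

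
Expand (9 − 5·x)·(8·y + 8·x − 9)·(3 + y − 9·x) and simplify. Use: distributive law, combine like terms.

(9 − 5·x)·(8·y + 8·x − 9)·(3 + y − 9·x)
= (72·y + 72·x − 81 − 40·x·y − 40·x² + 45·x)·(3 + y − 9·x)    [distributive law]
= (72·y + 117·x − 81 − 40·x·y − 40·x²)·(3 + y − 9·x)    [combine like terms]
= 216·y + 72·y² − 648·x·y + 351·x + 117·x·y − 1053·x² − 243 − 81·y + 729·x − 120·x·y − 40·x·y² + 360·x²·y − 120·x² − 40·x²·y + 360·x³    [distributive law]
= 135·y + 72·y² − 651·x·y + 1080·x − 1173·x² − 243 − 40·x·y² + 320·x²·y + 360·x³    [combine like terms]

135·y + 72·y² − 651·x·y + 1080·x − 1173·x² − 243 − 40·x·y² + 320·x²·y + 360·x³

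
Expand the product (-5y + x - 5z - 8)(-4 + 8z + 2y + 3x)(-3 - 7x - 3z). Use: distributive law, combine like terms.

(-5y + x - 5z - 8)(-4 + 8z + 2y + 3x)(-3 - 7x - 3z)
= (20y - 40yz - 10y^2 - 15xy - 4x + 8xz + 2xy + 3x^2 + 20z - 40z^2 - 10yz - 15xz + 32 - 64z - 16y - 24x)(-3 - 7x - 3z)    [distributive law]
= (4y - 50yz - 10y^2 - 13xy - 28x - 7xz + 3x^2 - 44z - 40z^2 + 32)(-3 - 7x - 3z)    [combine like terms]
= -12y - 28xy - 12yz + 150yz + 350xyz + 150yz^2 + 30y^2 + 70xy^2 + 30y^2z + 39xy + 91x^2y + 39xyz + 84x + 196x^2 + 84xz + 21xz + 49x^2z + 21xz^2 - 9x^2 - 21x^3 - 9x^2z + 132z + 308xz + 132z^2 + 120z^2 + 280xz^2 + 120z^3 - 96 - 224x - 96z    [distributive law]
= -12y + 11xy + 138yz + 389xyz + 150yz^2 + 30y^2 + 70xy^2 + 30y^2z + 91x^2y - 140x + 187x^2 + 413xz + 40x^2z + 301xz^2 - 21x^3 + 36z + 252z^2 + 120z^3 - 96    [combine like terms]

-12y + 11xy + 138yz + 389xyz + 150yz^2 + 30y^2 + 70xy^2 + 30y^2z + 91x^2y - 140x + 187x^2 + 413xz + 40x^2z + 301xz^2 - 21x^3 + 36z + 252z^2 + 120z^3 - 96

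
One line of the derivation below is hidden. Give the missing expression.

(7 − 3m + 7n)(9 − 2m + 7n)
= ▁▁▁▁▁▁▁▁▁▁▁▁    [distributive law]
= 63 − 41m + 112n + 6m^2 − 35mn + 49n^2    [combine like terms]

After distributive law, the bracketed line is:

63 − 14m + 49n − 27m + 6m^2 − 21mn + 63n − 14mn + 49n^2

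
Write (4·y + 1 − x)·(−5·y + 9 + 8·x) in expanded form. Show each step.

−20·y² + 31·y + 37·x·y + 9 − x − 8·x²

(4·y + 1 − x)·(−5·y + 9 + 8·x)
= −20·y² + 36·y + 32·x·y − 5·y + 9 + 8·x + 5·x·y − 9·x − 8·x²    [distributive law]
= −20·y² + 31·y + 37·x·y + 9 − x − 8·x²    [combine like terms]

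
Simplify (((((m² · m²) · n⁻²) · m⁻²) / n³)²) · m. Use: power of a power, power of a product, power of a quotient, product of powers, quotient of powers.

m⁵·n⁻¹⁰

(((((m² · m²) · n⁻²) · m⁻²) / n³)²) · m
= (((((m² · m²) · n⁻²) · m⁻²)²) / ((n³)²)) · m    [power of a quotient]
= (((((m² · m²) · n⁻²)²) · ((m⁻²)²)) / ((n³)²)) · m    [power of a product]
= (((((m² · m²)²) · ((n⁻²)²)) · ((m⁻²)²)) / ((n³)²)) · m    [power of a product]
= ((((((m²)²) · ((m²)²)) · ((n⁻²)²)) · ((m⁻²)²)) / ((n³)²)) · m    [power of a product]
= ((((m⁴ · ((m²)²)) · ((n⁻²)²)) · ((m⁻²)²)) / ((n³)²)) · m    [power of a power]
= ((((m⁴ · m⁴) · ((n⁻²)²)) · ((m⁻²)²)) / ((n³)²)) · m    [power of a power]
= (((m⁸ · ((n⁻²)²)) · ((m⁻²)²)) / ((n³)²)) · m    [product of powers]
= (((m⁸ · n⁻⁴) · ((m⁻²)²)) / ((n³)²)) · m    [power of a power]
= (((m⁸ · n⁻⁴) · m⁻⁴) / ((n³)²)) · m    [power of a power]
= (((m⁸ · n⁻⁴) · m⁻⁴) / n⁶) · m    [power of a power]
= m⁵·n⁻¹⁰    [quotient of powers; product of powers]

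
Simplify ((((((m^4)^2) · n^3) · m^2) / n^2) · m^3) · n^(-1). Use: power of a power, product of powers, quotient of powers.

((((((m^4)^2) · n^3) · m^2) / n^2) · m^3) · n^(-1)
= ((((m^8 · n^3) · m^2) / n^2) · m^3) · n^(-1)    [power of a power]
= m^13    [quotient of powers; product of powers]

m^13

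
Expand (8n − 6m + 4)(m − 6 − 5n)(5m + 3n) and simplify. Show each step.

(8n − 6m + 4)(m − 6 − 5n)(5m + 3n)
= (8mn − 48n − 40n² − 6m² + 36m + 30mn + 4m − 24 − 20n)(5m + 3n)    [distributive law]
= (38mn − 68n − 40n² − 6m² + 40m − 24)(5m + 3n)    [combine like terms]
= 190m²n + 114mn² − 340mn − 204n² − 200mn² − 120n³ − 30m³ − 18m²n + 200m² + 120mn − 120m − 72n    [distributive law]
= 172m²n − 86mn² − 220mn − 204n² − 120n³ − 30m³ + 200m² − 120m − 72n    [combine like terms]

172m²n − 86mn² − 220mn − 204n² − 120n³ − 30m³ + 200m² − 120m − 72n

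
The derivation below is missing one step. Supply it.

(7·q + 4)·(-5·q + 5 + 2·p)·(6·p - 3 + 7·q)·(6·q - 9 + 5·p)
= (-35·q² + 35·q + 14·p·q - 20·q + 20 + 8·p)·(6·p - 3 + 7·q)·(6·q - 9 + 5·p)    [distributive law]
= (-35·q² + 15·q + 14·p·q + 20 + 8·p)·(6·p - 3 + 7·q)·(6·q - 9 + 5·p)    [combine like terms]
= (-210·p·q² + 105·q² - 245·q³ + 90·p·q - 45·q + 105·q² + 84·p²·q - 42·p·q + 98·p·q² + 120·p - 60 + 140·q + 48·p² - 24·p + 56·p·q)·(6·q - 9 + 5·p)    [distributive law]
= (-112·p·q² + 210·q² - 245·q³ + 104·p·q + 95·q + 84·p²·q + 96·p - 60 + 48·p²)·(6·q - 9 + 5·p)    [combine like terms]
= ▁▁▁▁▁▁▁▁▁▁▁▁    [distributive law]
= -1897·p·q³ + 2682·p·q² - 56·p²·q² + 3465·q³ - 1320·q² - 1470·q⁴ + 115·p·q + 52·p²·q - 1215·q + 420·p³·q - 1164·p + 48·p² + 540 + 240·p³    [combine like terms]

Applying distributive law to the line above:

-672·p·q³ + 1008·p·q² - 560·p²·q² + 1260·q³ - 1890·q² + 1050·p·q² - 1470·q⁴ + 2205·q³ - 1225·p·q³ + 624·p·q² - 936·p·q + 520·p²·q + 570·q² - 855·q + 475·p·q + 504·p²·q² - 756·p²·q + 420·p³·q + 576·p·q - 864·p + 480·p² - 360·q + 540 - 300·p + 288·p²·q - 432·p² + 240·p³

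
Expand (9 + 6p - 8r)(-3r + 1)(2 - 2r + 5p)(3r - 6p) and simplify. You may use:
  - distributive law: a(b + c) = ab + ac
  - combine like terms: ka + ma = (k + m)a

(9 + 6p - 8r)(-3r + 1)(2 - 2r + 5p)(3r - 6p)
= (-27r + 9 - 18pr + 6p + 24r^2 - 8r)(2 - 2r + 5p)(3r - 6p)    [distributive law]
= (-35r + 9 - 18pr + 6p + 24r^2)(2 - 2r + 5p)(3r - 6p)    [combine like terms]
= (-70r + 70r^2 - 175pr + 18 - 18r + 45p - 36pr + 36pr^2 - 90p^2r + 12p - 12pr + 30p^2 + 48r^2 - 48r^3 + 120pr^2)(3r - 6p)    [distributive law]
= (-88r + 118r^2 - 223pr + 18 + 57p + 156pr^2 - 90p^2r + 30p^2 - 48r^3)(3r - 6p)    [combine like terms]
= -264r^2 + 528pr + 354r^3 - 708pr^2 - 669pr^2 + 1338p^2r + 54r - 108p + 171pr - 342p^2 + 468pr^3 - 936p^2r^2 - 270p^2r^2 + 540p^3r + 90p^2r - 180p^3 - 144r^4 + 288pr^3    [distributive law]
= -264r^2 + 699pr + 354r^3 - 1377pr^2 + 1428p^2r + 54r - 108p - 342p^2 + 756pr^3 - 1206p^2r^2 + 540p^3r - 180p^3 - 144r^4    [combine like terms]

-264r^2 + 699pr + 354r^3 - 1377pr^2 + 1428p^2r + 54r - 108p - 342p^2 + 756pr^3 - 1206p^2r^2 + 540p^3r - 180p^3 - 144r^4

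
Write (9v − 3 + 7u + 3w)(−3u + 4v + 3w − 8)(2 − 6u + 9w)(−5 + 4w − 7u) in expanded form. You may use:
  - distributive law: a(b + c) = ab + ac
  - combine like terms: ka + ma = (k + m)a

(9v − 3 + 7u + 3w)(−3u + 4v + 3w − 8)(2 − 6u + 9w)(−5 + 4w − 7u)
= (−27uv + 36v^2 + 27vw − 72v + 9u − 12v − 9w + 24 − 21u^2 + 28uv + 21uw − 56u − 9uw + 12vw + 9w^2 − 24w)(2 − 6u + 9w)(−5 + 4w − 7u)    [distributive law]
= (uv + 36v^2 + 39vw − 84v − 47u − 33w + 24 − 21u^2 + 12uw + 9w^2)(2 − 6u + 9w)(−5 + 4w − 7u)    [combine like terms]
= (2uv − 6u^2v + 9uvw + 72v^2 − 216uv^2 + 324v^2w + 78vw − 234uvw + 351vw^2 − 168v + 504uv − 756vw − 94u + 282u^2 − 423uw − 66w + 198uw − 297w^2 + 48 − 144u + 216w − 42u^2 + 126u^3 − 189u^2w + 24uw − 72u^2w + 108uw^2 + 18w^2 − 54uw^2 + 81w^3)(−5 + 4w − 7u)    [distributive law]
= (506uv − 6u^2v − 225uvw + 72v^2 − 216uv^2 + 324v^2w − 678vw + 351vw^2 − 168v − 238u + 240u^2 − 201uw + 150w − 279w^2 + 48 + 126u^3 − 261u^2w + 54uw^2 + 81w^3)(−5 + 4w − 7u)    [combine like terms]
= −2530uv + 2024uvw − 3542u^2v + 30u^2v − 24u^2vw + 42u^3v + 1125uvw − 900uvw^2 + 1575u^2vw − 360v^2 + 288v^2w − 504uv^2 + 1080uv^2 − 864uv^2w + 1512u^2v^2 − 1620v^2w + 1296v^2w^2 − 2268uv^2w + 3390vw − 2712vw^2 + 4746uvw − 1755vw^2 + 1404vw^3 − 2457uvw^2 + 840v − 672vw + 1176uv + 1190u − 952uw + 1666u^2 − 1200u^2 + 960u^2w − 1680u^3 + 1005uw − 804uw^2 + 1407u^2w − 750w + 600w^2 − 1050uw + 1395w^2 − 1116w^3 + 1953uw^2 − 240 + 192w − 336u − 630u^3 + 504u^3w − 882u^4 + 1305u^2w − 1044u^2w^2 + 1827u^3w − 270uw^2 + 216uw^3 − 378u^2w^2 − 405w^3 + 324w^4 − 567uw^3    [distributive law]
= −1354uv + 7895uvw − 3512u^2v + 1551u^2vw + 42u^3v − 3357uvw^2 − 360v^2 − 1332v^2w + 576uv^2 − 3132uv^2w + 1512u^2v^2 + 1296v^2w^2 + 2718vw − 4467vw^2 + 1404vw^3 + 840v + 854u − 997uw + 466u^2 + 3672u^2w − 2310u^3 + 879uw^2 − 558w + 1995w^2 − 1521w^3 − 240 + 2331u^3w − 882u^4 − 1422u^2w^2 − 351uw^3 + 324w^4    [combine like terms]

−1354uv + 7895uvw − 3512u^2v + 1551u^2vw + 42u^3v − 3357uvw^2 − 360v^2 − 1332v^2w + 576uv^2 − 3132uv^2w + 1512u^2v^2 + 1296v^2w^2 + 2718vw − 4467vw^2 + 1404vw^3 + 840v + 854u − 997uw + 466u^2 + 3672u^2w − 2310u^3 + 879uw^2 − 558w + 1995w^2 − 1521w^3 − 240 + 2331u^3w − 882u^4 − 1422u^2w^2 − 351uw^3 + 324w^4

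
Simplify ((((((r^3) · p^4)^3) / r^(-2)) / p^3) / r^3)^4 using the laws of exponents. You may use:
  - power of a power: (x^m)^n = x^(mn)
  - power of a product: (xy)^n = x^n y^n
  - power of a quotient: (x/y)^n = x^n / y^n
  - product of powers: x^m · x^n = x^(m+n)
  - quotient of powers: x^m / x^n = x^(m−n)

p^36r^32

((((((r^3) · p^4)^3) / r^(-2)) / p^3) / r^3)^4
= ((((((r^3) · p^4)^3) / r^(-2)) / p^3)^4) / ((r^3)^4)    [power of a quotient]
= ((((((r^3) · p^4)^3) / r^(-2))^4) / ((p^3)^4)) / ((r^3)^4)    [power of a quotient]
= ((((((r^3) · p^4)^3)^4) / ((r^(-2))^4)) / ((p^3)^4)) / ((r^3)^4)    [power of a quotient]
= (((((r^3) · p^4)^12) / ((r^(-2))^4)) / ((p^3)^4)) / ((r^3)^4)    [power of a power]
= (((((r^3)^12) · ((p^4)^12)) / ((r^(-2))^4)) / ((p^3)^4)) / ((r^3)^4)    [power of a product]
= ((((r^36) · ((p^4)^12)) / ((r^(-2))^4)) / ((p^3)^4)) / ((r^3)^4)    [power of a power]
= (((r^36 · p^48) / ((r^(-2))^4)) / ((p^3)^4)) / ((r^3)^4)    [power of a power]
= (((r^36 · p^48) / r^(-8)) / ((p^3)^4)) / ((r^3)^4)    [power of a power]
= (((r^36 · p^48) / r^(-8)) / p^12) / ((r^3)^4)    [power of a power]
= (((r^36 · p^48) / r^(-8)) / p^12) / r^12    [power of a power]
= p^36r^32    [quotient of powers; product of powers]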